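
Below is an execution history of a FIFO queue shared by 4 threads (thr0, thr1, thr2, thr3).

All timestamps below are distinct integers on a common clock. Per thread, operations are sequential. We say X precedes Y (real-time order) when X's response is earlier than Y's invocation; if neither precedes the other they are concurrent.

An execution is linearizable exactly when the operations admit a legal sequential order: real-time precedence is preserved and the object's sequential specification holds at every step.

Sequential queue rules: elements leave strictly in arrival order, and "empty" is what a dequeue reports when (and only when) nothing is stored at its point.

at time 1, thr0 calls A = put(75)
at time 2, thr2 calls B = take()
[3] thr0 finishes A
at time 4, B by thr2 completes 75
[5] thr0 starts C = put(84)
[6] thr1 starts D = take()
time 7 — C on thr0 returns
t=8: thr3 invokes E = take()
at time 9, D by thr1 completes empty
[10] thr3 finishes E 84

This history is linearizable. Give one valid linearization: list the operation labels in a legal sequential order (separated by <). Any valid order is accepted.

after step 1 (A put(75)): queue <75>
after step 2 (B take() → 75): queue <>
after step 3 (C put(84)): queue <84>
after step 4 (E take() → 84): queue <>
after step 5 (D take() → empty): queue <>

A < B < C < E < D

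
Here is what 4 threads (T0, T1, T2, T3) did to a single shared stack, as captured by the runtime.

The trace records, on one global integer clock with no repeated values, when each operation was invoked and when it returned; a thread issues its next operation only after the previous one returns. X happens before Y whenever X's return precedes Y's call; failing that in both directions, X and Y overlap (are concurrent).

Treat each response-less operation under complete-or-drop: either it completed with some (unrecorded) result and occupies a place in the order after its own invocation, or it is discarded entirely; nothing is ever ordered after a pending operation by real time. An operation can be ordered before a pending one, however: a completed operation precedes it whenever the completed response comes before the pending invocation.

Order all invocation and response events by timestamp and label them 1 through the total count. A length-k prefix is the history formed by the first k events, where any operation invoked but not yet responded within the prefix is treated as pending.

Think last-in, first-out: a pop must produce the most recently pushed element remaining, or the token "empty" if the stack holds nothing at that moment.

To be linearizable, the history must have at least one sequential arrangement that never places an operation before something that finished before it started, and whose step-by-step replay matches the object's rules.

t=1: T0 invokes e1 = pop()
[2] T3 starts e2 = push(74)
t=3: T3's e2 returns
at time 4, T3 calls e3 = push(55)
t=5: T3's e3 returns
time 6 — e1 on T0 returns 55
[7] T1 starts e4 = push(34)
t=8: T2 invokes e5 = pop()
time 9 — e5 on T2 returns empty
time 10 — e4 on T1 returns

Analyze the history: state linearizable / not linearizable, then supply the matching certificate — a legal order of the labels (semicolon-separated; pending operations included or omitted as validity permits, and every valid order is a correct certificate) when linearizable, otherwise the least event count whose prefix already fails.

through event 8 a valid linearization exists; event 9 (e5 responding at time 9) ends that
no legal order exists: 3 real-time-consistent candidates over 4 completed stack operations, all rejected
no escape via the 1 pending operation (e4): every completion choice fails
take e1, e2, e3, e5 (pending dropped): step 1 already fails, because e1 pop() → 55 cannot occur there
take e2, e1, e3, e5 (pending dropped): step 2 already fails, because e1 pop() → 55 cannot occur there

not linearizable — minimal violating prefix: 9 events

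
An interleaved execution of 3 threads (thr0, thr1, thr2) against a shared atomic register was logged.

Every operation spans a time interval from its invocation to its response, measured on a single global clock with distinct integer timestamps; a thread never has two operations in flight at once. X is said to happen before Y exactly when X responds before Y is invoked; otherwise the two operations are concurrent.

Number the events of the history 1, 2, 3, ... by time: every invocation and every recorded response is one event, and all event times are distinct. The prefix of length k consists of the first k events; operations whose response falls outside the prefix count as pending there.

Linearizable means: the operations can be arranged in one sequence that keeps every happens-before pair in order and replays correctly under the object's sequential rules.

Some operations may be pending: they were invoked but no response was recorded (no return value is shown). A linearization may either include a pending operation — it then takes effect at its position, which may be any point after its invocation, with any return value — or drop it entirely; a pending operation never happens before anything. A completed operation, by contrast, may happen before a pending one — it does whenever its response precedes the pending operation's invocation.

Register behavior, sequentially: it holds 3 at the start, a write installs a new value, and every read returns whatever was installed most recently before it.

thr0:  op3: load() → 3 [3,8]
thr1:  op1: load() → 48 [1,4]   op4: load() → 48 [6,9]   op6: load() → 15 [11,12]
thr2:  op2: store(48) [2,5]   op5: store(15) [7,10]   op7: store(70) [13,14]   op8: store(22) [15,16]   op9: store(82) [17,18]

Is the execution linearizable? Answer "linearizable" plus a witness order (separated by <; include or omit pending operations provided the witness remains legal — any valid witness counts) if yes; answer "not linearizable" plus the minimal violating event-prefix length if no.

after step 1 (op3 load() → 3): value 3
after step 2 (op2 store(48)): value 48
after step 3 (op1 load() → 48): value 48
after step 4 (op4 load() → 48): value 48
after step 5 (op5 store(15)): value 15
after step 6 (op6 load() → 15): value 15
after step 7 (op7 store(70)): value 70
after step 8 (op8 store(22)): value 22
after step 9 (op9 store(82)): value 82

linearizable — witness: op3 < op2 < op1 < op4 < op5 < op6 < op7 < op8 < op9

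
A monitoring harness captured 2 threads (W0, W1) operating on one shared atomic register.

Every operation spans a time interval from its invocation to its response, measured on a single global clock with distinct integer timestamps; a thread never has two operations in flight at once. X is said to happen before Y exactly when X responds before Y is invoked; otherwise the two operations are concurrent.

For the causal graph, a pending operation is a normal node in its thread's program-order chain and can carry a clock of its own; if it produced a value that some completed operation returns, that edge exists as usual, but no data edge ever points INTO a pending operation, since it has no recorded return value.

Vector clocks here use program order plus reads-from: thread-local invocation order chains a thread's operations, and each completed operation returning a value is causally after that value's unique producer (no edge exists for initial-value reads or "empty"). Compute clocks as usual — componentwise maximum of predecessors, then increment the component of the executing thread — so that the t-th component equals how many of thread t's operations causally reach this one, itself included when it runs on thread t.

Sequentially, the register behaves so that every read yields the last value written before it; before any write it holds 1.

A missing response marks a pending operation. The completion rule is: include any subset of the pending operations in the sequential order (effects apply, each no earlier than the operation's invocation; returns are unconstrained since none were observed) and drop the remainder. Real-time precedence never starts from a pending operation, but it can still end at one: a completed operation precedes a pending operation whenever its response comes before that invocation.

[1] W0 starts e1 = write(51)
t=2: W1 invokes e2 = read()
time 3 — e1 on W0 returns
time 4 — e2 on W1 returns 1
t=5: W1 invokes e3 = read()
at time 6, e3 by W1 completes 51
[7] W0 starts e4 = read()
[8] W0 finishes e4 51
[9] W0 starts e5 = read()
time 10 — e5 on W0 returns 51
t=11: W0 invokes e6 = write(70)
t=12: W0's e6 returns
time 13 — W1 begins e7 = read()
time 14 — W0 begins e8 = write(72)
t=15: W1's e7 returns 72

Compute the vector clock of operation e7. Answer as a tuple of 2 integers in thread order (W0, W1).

(5, 3)

e2 (invocation 2): nothing precedes it; W1's component alone gives (0, 1)
e1 (invocation 1): nothing precedes it; W0's component alone gives (1, 0)
e4, invoked 7, takes VC(e1)=(1, 0) under max, adds 1 for W0 → (2, 0)
e3, invoked 5, takes VC(e1)=(1, 0), VC(e2)=(0, 1) under max, adds 1 for W1 → (1, 2)
e5, invoked 9, takes VC(e1)=(1, 0), VC(e4)=(2, 0) under max, adds 1 for W0 → (3, 0)
e6, invoked 11, takes VC(e5)=(3, 0) under max, adds 1 for W0 → (4, 0)
e8, invoked 14, takes VC(e6)=(4, 0) under max, adds 1 for W0 → (5, 0)
e7, invoked 13, takes VC(e3)=(1, 2), VC(e8)=(5, 0) under max, adds 1 for W1 → (5, 3)
target: VC(e7) = (5, 3)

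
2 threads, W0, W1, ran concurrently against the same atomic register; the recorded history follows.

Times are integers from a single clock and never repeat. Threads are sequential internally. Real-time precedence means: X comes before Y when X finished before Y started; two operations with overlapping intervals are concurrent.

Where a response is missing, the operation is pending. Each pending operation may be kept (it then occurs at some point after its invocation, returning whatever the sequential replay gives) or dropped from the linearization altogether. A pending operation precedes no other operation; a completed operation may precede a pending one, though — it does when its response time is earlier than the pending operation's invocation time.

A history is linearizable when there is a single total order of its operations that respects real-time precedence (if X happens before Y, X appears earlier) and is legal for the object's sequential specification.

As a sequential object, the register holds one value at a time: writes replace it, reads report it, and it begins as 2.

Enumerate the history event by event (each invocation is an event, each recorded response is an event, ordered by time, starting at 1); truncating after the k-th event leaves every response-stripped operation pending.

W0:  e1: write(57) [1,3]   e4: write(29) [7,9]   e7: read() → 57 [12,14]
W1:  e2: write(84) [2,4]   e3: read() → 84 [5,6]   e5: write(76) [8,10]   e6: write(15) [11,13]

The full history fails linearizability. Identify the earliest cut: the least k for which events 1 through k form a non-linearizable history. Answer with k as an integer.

events 1..13 are linearizable; a witness order is e1, e2, e3, e4, e5, e6:
1. e1 write(57), leaving value 57
2. e2 write(84), leaving value 84
3. e3 read() → 84, leaving value 84
4. e4 write(29), leaving value 29
5. e5 write(76), leaving value 76
6. e6 write(15), leaving value 15
once event 14 joins (e7's response, time 14), exhaustive search finds no witness
one such order, e1, e2, e3, e4, e5, e6, e7, breaks at step 7 where e7 read() → 57 is illegal
one such order, e1, e2, e3, e4, e5, e7, e6, breaks at step 6 where e7 read() → 57 is illegal

14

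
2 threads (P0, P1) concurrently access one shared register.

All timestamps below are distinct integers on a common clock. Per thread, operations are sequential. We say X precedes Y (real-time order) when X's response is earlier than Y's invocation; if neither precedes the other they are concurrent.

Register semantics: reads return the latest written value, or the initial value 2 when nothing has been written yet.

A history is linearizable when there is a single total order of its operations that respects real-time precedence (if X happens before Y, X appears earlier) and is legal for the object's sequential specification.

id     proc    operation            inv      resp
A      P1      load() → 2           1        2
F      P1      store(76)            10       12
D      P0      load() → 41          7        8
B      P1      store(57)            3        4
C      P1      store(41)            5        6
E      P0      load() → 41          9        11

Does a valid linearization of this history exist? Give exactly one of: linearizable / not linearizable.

a witness: A, B, C, D, E, F
step 1: A load() → 2 — value 2
step 2: B store(57) — value 57
step 3: C store(41) — value 41
step 4: D load() → 41 — value 41
step 5: E load() → 41 — value 41
step 6: F store(76) — value 76

linearizable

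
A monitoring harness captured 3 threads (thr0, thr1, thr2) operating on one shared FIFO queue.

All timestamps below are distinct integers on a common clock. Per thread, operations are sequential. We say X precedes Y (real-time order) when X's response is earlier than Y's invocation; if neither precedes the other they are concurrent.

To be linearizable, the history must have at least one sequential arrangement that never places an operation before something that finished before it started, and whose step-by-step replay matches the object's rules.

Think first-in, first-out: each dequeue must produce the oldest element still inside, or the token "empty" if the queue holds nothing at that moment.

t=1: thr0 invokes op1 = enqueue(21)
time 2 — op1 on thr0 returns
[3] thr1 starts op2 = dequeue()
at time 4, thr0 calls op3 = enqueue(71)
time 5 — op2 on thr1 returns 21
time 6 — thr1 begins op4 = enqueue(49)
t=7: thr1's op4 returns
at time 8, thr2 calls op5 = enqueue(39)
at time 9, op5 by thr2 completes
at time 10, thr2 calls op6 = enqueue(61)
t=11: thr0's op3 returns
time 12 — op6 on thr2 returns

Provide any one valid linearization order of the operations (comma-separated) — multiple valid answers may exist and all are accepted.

step 1: op1 enqueue(21) — queue <21>
step 2: op2 dequeue() → 21 — queue <>
step 3: op3 enqueue(71) — queue <71>
step 4: op4 enqueue(49) — queue <71,49>
step 5: op5 enqueue(39) — queue <71,49,39>
step 6: op6 enqueue(61) — queue <71,49,39,61>

op1, op2, op3, op4, op5, op6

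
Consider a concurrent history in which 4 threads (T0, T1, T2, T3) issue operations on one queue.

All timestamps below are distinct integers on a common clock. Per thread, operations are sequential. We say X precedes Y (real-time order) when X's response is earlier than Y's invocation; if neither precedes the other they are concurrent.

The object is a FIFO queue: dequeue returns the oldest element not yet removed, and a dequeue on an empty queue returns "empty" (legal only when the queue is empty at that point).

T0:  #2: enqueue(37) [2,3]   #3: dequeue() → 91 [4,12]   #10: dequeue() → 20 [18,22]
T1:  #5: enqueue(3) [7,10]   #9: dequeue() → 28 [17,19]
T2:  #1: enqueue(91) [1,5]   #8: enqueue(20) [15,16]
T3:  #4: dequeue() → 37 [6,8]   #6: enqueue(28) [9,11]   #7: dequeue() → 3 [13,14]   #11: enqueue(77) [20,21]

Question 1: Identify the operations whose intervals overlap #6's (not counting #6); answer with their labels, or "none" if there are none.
Answer: #3, #5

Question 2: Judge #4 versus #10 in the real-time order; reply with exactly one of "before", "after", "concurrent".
Answer: before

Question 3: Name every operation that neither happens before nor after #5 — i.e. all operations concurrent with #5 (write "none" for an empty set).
Answer: #3, #4, #6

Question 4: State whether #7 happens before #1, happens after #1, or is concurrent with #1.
Answer: after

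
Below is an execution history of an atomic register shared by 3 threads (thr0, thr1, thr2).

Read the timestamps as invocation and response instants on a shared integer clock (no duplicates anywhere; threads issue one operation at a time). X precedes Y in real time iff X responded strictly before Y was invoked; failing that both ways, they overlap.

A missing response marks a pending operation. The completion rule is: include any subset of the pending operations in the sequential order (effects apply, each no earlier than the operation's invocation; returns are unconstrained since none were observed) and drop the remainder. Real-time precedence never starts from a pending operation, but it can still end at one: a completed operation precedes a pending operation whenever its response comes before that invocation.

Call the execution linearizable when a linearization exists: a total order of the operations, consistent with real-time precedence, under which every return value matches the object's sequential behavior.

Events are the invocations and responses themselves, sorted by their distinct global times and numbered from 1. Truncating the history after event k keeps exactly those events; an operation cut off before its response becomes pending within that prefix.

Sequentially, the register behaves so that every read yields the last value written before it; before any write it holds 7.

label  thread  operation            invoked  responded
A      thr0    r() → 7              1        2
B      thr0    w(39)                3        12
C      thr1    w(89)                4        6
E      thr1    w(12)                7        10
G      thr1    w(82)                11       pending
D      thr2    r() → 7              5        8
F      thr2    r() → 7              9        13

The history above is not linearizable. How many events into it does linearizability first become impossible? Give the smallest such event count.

13

events 1..12 are still linearizable — one witness is A, D, B, C, E:
step 1: A r() → 7 — value 7
step 2: D r() → 7 — value 7
step 3: B w(39) — value 39
step 4: C w(89) — value 89
step 5: E w(12) — value 12
with event 13 included (F responding at time 13), all real-time-consistent orders fail
every completion of the 1 pending operation (G) was checked; none linearizes
one such order, A, B, C, D, E, F (pending dropped), breaks at step 4 where D r() → 7 is illegal
one such order, A, B, C, D, F, E (pending dropped), breaks at step 4 where D r() → 7 is illegal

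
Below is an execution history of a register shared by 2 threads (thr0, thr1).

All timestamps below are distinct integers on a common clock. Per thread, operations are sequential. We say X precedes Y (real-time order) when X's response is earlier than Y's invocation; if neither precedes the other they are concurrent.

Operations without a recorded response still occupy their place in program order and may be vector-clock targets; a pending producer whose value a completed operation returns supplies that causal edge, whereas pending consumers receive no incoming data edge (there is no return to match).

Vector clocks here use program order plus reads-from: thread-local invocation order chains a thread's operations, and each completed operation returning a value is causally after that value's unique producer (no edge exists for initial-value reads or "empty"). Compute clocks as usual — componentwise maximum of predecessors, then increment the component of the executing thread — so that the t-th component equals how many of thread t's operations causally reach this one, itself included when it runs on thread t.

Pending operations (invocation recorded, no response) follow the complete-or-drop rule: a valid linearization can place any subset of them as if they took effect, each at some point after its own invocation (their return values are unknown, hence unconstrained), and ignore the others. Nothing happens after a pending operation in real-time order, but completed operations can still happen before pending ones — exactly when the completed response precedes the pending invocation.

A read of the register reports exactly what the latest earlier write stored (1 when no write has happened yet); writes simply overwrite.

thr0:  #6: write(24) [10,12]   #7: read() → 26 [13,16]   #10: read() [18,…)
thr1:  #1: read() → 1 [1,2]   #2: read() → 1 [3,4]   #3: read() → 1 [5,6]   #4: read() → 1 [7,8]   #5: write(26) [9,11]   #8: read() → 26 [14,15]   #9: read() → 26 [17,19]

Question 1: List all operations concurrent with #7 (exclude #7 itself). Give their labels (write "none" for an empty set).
#8

#7 spans [13,16]; an op avoiding the whole window 13..16 is ordered, any other is concurrent
#1 [1,2]: before
#2 [3,4]: before
#3 [5,6]: before
#4 [7,8]: before
#5 [9,11]: before
#6 [10,12]: before
#8 [14,15]: concurrent
#9 [17,19]: after
#10 [18,…): after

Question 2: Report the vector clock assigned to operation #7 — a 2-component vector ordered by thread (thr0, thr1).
(2, 5)

no predecessors for #1 (invoked 1): thr1 increments from zero → (0, 1)
no predecessors for #6 (invoked 10): thr0 increments from zero → (1, 0)
merge at #2 (invoked 3): VC(#1)=(0, 1), own-thread bump on thr1 → (0, 2)
merge at #3 (invoked 5): VC(#2)=(0, 2), own-thread bump on thr1 → (0, 3)
merge at #4 (invoked 7): VC(#3)=(0, 3), own-thread bump on thr1 → (0, 4)
merge at #5 (invoked 9): VC(#4)=(0, 4), own-thread bump on thr1 → (0, 5)
merge at #8 (invoked 14): VC(#5)=(0, 5), own-thread bump on thr1 → (0, 6)
merge at #9 (invoked 17): VC(#5)=(0, 5), VC(#8)=(0, 6), own-thread bump on thr1 → (0, 7)
merge at #7 (invoked 13): VC(#5)=(0, 5), VC(#6)=(1, 0), own-thread bump on thr0 → (2, 5)
merge at #10 (invoked 18): VC(#7)=(2, 5), own-thread bump on thr0 → (3, 5)
target: VC(#7) = (2, 5)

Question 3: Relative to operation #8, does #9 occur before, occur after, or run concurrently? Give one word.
after

#9 spans [17,19], #8 spans [14,15]
resp(#8)=15 < inv(#9)=17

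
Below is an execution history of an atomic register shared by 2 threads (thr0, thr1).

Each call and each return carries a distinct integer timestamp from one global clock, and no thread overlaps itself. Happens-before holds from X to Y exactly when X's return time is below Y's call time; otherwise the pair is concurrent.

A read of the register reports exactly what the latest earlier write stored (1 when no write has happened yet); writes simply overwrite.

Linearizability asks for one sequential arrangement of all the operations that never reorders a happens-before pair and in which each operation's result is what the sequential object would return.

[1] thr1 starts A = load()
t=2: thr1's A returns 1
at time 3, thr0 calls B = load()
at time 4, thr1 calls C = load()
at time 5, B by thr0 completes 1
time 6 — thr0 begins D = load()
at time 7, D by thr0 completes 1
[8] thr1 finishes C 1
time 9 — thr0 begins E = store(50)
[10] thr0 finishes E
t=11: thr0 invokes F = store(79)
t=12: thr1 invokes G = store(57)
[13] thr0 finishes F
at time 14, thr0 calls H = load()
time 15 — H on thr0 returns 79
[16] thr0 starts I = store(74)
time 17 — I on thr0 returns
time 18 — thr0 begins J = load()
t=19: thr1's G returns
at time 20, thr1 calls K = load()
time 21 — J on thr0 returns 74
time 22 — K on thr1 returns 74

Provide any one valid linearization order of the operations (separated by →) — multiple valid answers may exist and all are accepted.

A → B → C → D → E → F → H → G → I → J → K

after step 1 (A load() → 1): value 1
after step 2 (B load() → 1): value 1
after step 3 (C load() → 1): value 1
after step 4 (D load() → 1): value 1
after step 5 (E store(50)): value 50
after step 6 (F store(79)): value 79
after step 7 (H load() → 79): value 79
after step 8 (G store(57)): value 57
after step 9 (I store(74)): value 74
after step 10 (J load() → 74): value 74
after step 11 (K load() → 74): value 74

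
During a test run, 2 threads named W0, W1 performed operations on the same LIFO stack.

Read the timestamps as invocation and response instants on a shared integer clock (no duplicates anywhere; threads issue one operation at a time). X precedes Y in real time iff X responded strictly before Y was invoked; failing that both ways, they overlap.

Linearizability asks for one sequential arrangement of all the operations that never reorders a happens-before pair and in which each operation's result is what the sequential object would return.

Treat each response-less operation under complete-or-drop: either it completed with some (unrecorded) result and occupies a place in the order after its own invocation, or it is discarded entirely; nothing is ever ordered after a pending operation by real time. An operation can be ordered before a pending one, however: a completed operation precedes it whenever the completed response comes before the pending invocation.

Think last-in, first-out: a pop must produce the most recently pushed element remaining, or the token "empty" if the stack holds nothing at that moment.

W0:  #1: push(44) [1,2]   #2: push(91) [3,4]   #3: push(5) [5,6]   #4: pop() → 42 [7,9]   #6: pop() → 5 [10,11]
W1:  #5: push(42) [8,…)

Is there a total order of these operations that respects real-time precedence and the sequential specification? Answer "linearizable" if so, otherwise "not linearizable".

a witness: #1, #2, #3, #5, #4, #6
after step 1 (#1 push(44)): stack <44>
after step 2 (#2 push(91)): stack <44,91>
after step 3 (#3 push(5)): stack <44,91,5>
after step 4 (#5 push(42) (pending, included)): stack <44,91,5,42>
after step 5 (#4 pop() → 42): stack <44,91,5>
after step 6 (#6 pop() → 5): stack <44,91>

linearizable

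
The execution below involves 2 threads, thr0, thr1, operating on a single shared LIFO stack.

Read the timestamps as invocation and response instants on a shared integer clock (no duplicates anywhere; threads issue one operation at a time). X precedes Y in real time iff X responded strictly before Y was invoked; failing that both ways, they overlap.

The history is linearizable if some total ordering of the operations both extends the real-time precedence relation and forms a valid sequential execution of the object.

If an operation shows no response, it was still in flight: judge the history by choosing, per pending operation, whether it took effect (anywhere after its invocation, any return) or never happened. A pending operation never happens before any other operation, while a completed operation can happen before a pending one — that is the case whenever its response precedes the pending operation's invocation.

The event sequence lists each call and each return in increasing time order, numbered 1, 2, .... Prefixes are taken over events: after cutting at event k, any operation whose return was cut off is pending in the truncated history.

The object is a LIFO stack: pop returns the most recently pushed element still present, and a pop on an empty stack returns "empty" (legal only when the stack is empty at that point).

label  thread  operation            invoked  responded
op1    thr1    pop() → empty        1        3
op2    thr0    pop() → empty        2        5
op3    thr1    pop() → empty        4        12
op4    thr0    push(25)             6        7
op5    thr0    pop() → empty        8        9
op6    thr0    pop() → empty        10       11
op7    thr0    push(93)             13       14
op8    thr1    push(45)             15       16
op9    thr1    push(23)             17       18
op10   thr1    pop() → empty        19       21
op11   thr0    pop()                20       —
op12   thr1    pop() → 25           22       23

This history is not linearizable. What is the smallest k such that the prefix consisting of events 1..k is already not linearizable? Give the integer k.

events 1..11 are linearizable; a witness order is op1, op2, op4, op3, op5, op6:
after step 1 (op1 pop() → empty): stack <>
after step 2 (op2 pop() → empty): stack <>
after step 3 (op4 push(25)): stack <25>
after step 4 (op3 pop() (pending, included)): stack <>
after step 5 (op5 pop() → empty): stack <>
after step 6 (op6 pop() → empty): stack <>
adding event 12 (op3 responds at 12) leaves no legal real-time order
take op1, op2, op3, op4, op5, op6: step 5 already fails, because op5 pop() → empty cannot occur there
take op1, op2, op4, op3, op5, op6: step 4 already fails, because op3 pop() → empty cannot occur there

12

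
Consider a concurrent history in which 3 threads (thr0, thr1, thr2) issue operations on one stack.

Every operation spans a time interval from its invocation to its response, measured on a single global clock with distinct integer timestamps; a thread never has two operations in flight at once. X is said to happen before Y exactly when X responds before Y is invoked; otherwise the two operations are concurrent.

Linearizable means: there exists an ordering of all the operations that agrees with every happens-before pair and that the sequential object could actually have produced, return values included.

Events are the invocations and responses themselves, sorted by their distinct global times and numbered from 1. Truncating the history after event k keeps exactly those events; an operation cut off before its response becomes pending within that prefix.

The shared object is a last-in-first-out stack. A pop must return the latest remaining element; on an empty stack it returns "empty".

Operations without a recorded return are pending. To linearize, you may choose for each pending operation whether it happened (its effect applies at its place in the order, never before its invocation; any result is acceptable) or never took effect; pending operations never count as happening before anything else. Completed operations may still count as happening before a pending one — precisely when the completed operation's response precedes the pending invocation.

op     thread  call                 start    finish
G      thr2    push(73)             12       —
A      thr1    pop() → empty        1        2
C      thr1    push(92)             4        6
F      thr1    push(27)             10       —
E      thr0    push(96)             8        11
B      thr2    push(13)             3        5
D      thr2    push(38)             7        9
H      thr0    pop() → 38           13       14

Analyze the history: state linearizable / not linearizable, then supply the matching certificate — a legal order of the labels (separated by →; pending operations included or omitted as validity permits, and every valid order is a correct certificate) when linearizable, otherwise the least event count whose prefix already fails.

1. A pop() → empty, leaving stack <>
2. B push(13), leaving stack <13>
3. C push(92), leaving stack <13,92>
4. E push(96), leaving stack <13,92,96>
5. D push(38), leaving stack <13,92,96,38>
6. H pop() → 38, leaving stack <13,92,96>

linearizable — witness: A → B → C → E → D → H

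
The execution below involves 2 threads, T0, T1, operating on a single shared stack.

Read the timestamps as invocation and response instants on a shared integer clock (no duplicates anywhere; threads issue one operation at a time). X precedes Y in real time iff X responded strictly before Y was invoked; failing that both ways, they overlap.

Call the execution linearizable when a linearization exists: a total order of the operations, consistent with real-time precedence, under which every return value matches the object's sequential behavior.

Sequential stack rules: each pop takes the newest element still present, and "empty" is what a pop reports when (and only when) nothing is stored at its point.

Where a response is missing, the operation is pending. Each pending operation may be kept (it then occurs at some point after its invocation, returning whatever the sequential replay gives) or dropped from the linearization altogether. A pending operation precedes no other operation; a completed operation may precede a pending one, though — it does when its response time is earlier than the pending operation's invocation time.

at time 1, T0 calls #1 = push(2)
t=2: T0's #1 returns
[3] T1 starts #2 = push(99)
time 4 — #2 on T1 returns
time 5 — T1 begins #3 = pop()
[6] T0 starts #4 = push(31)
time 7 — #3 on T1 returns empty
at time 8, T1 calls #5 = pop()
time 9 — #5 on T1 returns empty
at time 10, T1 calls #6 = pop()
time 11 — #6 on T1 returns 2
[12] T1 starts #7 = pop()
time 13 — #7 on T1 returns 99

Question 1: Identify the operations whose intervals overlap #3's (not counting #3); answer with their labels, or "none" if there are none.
concurrent with #3 ([5,7]): every op whose interval crosses 5..7
#1 [1,2]: before
#2 [3,4]: before
#4 [6,…): concurrent
#5 [8,9]: after
#6 [10,11]: after
#7 [12,13]: after

#4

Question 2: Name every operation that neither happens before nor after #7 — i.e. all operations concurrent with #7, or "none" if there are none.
overlap test against #7 [12,13]: concurrent iff the interval meets 12..13
#1 [1,2]: before
#2 [3,4]: before
#3 [5,7]: before
#4 [6,…): concurrent
#5 [8,9]: before
#6 [10,11]: before

#4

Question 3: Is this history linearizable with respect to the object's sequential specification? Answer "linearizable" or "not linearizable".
already the first 7 events (up to #3's response at time 7) admit no linearization; the first 6 still do
exhaustive check: the 3 completed stack ops admit one real-time order; illegal
every completion of the 1 pending operation (#4) was checked; none linearizes
take #1, #2, #3 (pending dropped): step 3 already fails, because #3 pop() → empty cannot occur there

not linearizable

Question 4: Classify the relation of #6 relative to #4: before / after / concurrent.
#6 spans [10,11], #4 spans [6,…)
the intervals overlap in both directions

concurrent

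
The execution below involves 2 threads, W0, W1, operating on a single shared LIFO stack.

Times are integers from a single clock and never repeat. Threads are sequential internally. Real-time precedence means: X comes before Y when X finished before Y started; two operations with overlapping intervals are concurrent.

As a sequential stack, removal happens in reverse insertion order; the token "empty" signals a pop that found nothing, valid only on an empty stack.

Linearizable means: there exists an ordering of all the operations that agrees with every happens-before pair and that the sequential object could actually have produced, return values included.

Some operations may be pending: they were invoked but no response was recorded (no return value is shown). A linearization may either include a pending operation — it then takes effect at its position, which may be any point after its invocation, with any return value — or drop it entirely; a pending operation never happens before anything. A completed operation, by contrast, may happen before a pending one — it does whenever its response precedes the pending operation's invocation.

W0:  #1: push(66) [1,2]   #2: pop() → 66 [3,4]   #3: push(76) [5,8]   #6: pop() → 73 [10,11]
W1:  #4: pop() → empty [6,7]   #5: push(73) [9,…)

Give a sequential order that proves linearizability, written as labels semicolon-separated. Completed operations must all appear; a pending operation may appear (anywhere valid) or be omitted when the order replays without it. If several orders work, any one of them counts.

1. #1 push(66), leaving stack <66>
2. #2 pop() → 66, leaving stack <>
3. #4 pop() → empty, leaving stack <>
4. #3 push(76), leaving stack <76>
5. #5 push(73) (pending, included), leaving stack <76,73>
6. #6 pop() → 73, leaving stack <76>

#1; #2; #4; #3; #5; #6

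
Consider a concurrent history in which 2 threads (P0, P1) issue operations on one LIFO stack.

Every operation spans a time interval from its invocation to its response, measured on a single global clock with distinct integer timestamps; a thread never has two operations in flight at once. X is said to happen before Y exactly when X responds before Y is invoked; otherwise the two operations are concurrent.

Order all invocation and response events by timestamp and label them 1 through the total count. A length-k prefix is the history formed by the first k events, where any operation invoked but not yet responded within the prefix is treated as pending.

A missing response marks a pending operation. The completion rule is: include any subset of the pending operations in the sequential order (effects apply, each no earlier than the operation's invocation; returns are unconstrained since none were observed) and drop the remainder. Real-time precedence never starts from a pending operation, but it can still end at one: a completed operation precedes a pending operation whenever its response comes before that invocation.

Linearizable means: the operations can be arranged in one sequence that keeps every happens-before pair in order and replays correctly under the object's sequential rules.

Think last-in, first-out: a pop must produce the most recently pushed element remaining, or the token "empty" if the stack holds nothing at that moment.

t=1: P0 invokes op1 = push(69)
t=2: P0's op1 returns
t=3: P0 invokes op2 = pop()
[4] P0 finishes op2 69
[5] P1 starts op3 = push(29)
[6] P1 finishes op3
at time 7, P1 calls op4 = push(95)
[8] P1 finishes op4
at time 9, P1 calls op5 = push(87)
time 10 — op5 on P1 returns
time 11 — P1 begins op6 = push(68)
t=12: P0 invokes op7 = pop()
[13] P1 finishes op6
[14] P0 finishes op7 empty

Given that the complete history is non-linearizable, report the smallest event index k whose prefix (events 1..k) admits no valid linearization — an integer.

a valid linearization of events 1..13 exists, for instance op1, op2, op3, op4, op5, op6:
step 1: op1 push(69) — stack <69>
step 2: op2 pop() → 69 — stack <>
step 3: op3 push(29) — stack <29>
step 4: op4 push(95) — stack <29,95>
step 5: op5 push(87) — stack <29,95,87>
step 6: op6 push(68) — stack <29,95,87,68>
adding event 14 (op7 responds at 14) leaves no legal real-time order
take op1, op2, op3, op4, op5, op6, op7: step 7 already fails, because op7 pop() → empty cannot occur there
take op1, op2, op3, op4, op5, op7, op6: step 6 already fails, because op7 pop() → empty cannot occur there

14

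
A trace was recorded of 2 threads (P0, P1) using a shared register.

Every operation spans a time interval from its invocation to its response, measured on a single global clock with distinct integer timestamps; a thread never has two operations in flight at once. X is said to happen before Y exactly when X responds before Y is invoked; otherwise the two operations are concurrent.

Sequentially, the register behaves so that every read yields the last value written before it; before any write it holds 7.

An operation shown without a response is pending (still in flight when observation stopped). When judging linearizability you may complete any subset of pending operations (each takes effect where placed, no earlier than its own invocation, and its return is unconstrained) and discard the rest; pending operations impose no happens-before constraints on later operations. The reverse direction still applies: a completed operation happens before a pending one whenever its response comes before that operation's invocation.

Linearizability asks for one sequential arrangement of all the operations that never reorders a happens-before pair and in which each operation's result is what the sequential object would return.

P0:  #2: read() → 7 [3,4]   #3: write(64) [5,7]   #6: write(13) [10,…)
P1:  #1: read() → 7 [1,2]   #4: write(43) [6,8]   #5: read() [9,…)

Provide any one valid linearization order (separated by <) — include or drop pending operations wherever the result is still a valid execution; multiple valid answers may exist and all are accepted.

#1 < #2 < #3 < #4

after step 1 (#1 read() → 7): value 7
after step 2 (#2 read() → 7): value 7
after step 3 (#3 write(64)): value 64
after step 4 (#4 write(43)): value 43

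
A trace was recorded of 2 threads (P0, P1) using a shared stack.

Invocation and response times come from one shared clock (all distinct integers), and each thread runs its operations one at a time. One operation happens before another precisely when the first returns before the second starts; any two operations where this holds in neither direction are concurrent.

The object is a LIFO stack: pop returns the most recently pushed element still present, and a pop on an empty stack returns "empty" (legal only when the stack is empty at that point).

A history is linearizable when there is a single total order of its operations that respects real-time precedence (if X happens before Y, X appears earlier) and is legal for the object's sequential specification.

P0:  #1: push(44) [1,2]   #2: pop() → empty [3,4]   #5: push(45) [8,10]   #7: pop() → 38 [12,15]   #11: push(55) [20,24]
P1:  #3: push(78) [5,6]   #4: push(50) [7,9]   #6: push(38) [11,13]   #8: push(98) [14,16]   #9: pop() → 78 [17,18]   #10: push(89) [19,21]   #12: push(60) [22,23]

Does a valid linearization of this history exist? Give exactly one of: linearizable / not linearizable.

not linearizable

through event 3 a valid linearization exists; event 4 (#2 responding at time 4) ends that
a single order respects real time; the 2 completed stack operations fail replay along it
one such order, #1, #2, breaks at step 2 where #2 pop() → empty is illegal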